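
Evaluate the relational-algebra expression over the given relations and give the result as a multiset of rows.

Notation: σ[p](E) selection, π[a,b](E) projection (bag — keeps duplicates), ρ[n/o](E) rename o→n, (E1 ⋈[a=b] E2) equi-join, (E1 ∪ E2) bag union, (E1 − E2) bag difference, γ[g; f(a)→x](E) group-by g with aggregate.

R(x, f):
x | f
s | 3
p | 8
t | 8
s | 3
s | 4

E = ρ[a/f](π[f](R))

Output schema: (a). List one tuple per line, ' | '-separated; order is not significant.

Subexpression sizes:
  R → 5
  π[f](R) → 5
  ρ[a/f](π[f](R)) → 5

== RESULT ==
a
3
3
4
8
8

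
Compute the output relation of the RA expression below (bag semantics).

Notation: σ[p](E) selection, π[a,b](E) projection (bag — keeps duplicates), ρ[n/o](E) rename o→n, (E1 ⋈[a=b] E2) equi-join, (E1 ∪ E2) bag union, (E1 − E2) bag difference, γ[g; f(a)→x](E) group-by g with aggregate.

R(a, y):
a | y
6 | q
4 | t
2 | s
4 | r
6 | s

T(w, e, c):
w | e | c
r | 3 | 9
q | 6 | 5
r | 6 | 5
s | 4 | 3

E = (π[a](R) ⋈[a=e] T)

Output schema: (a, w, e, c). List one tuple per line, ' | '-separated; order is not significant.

Stepwise |·|:
  R → 5
  π[a](R) → 5
  T → 4
  (π[a](R) ⋈[a=e] T) → 6

== RESULT ==
a | w | e | c
4 | s | 4 | 3
4 | s | 4 | 3
6 | q | 6 | 5
6 | q | 6 | 5
6 | r | 6 | 5
6 | r | 6 | 5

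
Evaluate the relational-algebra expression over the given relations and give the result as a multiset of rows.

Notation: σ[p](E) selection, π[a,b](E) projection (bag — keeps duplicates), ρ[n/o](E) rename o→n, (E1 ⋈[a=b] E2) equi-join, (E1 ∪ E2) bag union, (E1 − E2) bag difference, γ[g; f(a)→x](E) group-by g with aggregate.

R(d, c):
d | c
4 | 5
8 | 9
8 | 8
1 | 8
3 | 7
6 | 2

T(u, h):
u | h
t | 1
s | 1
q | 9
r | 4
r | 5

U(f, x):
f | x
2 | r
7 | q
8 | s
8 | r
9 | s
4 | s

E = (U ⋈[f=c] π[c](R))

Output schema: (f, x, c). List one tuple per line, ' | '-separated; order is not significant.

Stepwise |·|:
  U → 6
  R → 6
  π[c](R) → 6
  (U ⋈[f=c] π[c](R)) → 7

== RESULT ==
f | x | c
2 | r | 2
7 | q | 7
8 | r | 8
8 | r | 8
8 | s | 8
8 | s | 8
9 | s | 9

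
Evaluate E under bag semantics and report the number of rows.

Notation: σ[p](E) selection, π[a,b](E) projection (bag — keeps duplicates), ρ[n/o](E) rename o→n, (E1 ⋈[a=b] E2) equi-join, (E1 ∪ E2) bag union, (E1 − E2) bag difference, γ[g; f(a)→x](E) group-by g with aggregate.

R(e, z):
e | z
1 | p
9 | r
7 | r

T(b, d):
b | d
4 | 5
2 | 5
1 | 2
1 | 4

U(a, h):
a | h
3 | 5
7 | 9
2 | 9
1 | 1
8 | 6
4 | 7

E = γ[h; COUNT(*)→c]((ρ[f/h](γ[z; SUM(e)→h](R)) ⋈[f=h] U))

Per-node cardinality:
  R → 3
  γ[z; SUM(e)→h](R) → 2
  ρ[f/h](γ[z; SUM(e)→h](R)) → 2
  U → 6
  (ρ[f/h](γ[z; SUM(e)→h](R)) ⋈[f=h] U) → 1
  γ[h; COUNT(*)→c]((ρ[f/h](γ[z; SUM(e)→h](R)) ⋈[f=h] U)) → 1

|E| = 1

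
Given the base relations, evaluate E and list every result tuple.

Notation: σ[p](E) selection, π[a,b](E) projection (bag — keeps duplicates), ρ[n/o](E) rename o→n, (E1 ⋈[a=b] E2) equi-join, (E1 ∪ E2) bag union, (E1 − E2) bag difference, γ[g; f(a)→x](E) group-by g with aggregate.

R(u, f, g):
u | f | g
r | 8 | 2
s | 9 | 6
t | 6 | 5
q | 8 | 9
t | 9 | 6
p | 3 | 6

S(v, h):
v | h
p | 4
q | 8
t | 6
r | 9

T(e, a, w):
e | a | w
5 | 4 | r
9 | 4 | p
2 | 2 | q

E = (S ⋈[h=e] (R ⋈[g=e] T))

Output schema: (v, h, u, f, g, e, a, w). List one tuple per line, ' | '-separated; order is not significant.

Stepwise |·|:
  S → 4
  R → 6
  T → 3
  (R ⋈[g=e] T) → 3
  (S ⋈[h=e] (R ⋈[g=e] T)) → 1

== RESULT ==
v | h | u | f | g | e | a | w
r | 9 | q | 8 | 9 | 9 | 4 | p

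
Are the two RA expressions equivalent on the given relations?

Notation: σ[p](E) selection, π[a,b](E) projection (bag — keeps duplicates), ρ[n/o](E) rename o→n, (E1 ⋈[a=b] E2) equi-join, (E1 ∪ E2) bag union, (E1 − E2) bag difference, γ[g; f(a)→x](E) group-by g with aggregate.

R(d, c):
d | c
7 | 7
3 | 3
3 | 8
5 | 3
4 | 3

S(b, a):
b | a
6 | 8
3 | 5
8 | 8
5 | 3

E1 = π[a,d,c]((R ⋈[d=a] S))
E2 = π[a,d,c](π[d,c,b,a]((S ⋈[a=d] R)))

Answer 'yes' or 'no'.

E1 stepwise |·|:
  R → 5
  S → 4
  (R ⋈[d=a] S) → 3
  π[a,d,c]((R ⋈[d=a] S)) → 3
E2 stepwise |·|:
  S → 4
  R → 5
  (S ⋈[a=d] R) → 3
  π[d,c,b,a]((S ⋈[a=d] R)) → 3
  π[a,d,c](π[d,c,b,a]((S ⋈[a=d] R))) → 3

E1 and E2 produce the same multiset:
a | d | c
3 | 3 | 3
3 | 3 | 8
5 | 5 | 3

yes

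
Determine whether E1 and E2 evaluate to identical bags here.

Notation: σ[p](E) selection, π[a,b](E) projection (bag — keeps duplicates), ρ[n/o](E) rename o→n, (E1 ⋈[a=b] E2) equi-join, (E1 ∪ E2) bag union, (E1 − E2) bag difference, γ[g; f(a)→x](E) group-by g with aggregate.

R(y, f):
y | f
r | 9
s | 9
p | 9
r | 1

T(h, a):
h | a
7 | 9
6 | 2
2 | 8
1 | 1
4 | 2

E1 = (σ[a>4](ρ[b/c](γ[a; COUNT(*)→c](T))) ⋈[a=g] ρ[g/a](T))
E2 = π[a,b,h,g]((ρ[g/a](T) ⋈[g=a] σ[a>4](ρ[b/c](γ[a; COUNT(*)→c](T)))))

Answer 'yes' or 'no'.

E1 subexpression sizes:
  T → 5
  γ[a; COUNT(*)→c](T) → 4
  ρ[b/c](γ[a; COUNT(*)→c](T)) → 4
  σ[a>4](ρ[b/c](γ[a; COUNT(*)→c](T))) → 2
  T → 5
  ρ[g/a](T) → 5
  (σ[a>4](ρ[b/c](γ[a; COUNT(*)→c](T))) ⋈[a=g] ρ[g/a](T)) → 2
E2 subexpression sizes:
  T → 5
  ρ[g/a](T) → 5
  T → 5
  γ[a; COUNT(*)→c](T) → 4
  ρ[b/c](γ[a; COUNT(*)→c](T)) → 4
  σ[a>4](ρ[b/c](γ[a; COUNT(*)→c](T))) → 2
  (ρ[g/a](T) ⋈[g=a] σ[a>4](ρ[b/c](γ[a; COUNT(*)→c](T)))) → 2
  π[a,b,h,g]((ρ[g/a](T) ⋈[g=a] σ[a>4](ρ[b/c](γ[a; COUNT(*)→c](T))))) → 2

E1 and E2 produce the same multiset:
a | b | h | g
8 | 1 | 2 | 8
9 | 1 | 7 | 9

yes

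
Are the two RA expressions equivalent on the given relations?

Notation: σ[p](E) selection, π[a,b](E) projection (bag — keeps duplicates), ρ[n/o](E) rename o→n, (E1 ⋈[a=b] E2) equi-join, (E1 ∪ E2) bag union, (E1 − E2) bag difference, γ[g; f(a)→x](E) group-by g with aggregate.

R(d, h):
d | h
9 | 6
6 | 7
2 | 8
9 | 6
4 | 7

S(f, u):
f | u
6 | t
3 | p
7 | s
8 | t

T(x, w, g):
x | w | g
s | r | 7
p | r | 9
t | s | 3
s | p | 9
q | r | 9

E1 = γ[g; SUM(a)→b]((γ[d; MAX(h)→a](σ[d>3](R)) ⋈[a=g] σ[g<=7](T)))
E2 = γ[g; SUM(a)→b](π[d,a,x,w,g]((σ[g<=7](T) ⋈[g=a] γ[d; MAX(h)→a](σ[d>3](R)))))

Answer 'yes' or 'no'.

E1 subexpression sizes:
  R → 5
  σ[d>3](R) → 4
  γ[d; MAX(h)→a](σ[d>3](R)) → 3
  T → 5
  σ[g<=7](T) → 2
  (γ[d; MAX(h)→a](σ[d>3](R)) ⋈[a=g] σ[g<=7](T)) → 2
  γ[g; SUM(a)→b]((γ[d; MAX(h)→a](σ[d>3](R)) ⋈[a=g] σ[g<=7](T))) → 1
E2 subexpression sizes:
  T → 5
  σ[g<=7](T) → 2
  R → 5
  σ[d>3](R) → 4
  γ[d; MAX(h)→a](σ[d>3](R)) → 3
  (σ[g<=7](T) ⋈[g=a] γ[d; MAX(h)→a](σ[d>3](R))) → 2
  π[d,a,x,w,g]((σ[g<=7](T) ⋈[g=a] γ[d; MAX(h)→a](σ[d>3](R)))) → 2
  γ[g; SUM(a)→b](π[d,a,x,w,g]((σ[g<=7](T) ⋈[g=a] γ[d; MAX(h)→a](σ[d>3](R))))) → 1

E1 and E2 produce the same multiset:
g | b
7 | 14

yes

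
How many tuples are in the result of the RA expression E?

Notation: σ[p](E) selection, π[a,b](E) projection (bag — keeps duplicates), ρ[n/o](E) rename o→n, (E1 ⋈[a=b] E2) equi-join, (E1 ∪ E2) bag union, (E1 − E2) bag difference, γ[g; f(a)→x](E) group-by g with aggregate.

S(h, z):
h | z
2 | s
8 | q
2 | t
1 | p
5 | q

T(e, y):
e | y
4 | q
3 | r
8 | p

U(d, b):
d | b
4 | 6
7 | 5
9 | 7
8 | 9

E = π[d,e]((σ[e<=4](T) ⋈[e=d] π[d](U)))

Stepwise |·|:
  T → 3
  σ[e<=4](T) → 2
  U → 4
  π[d](U) → 4
  (σ[e<=4](T) ⋈[e=d] π[d](U)) → 1
  π[d,e]((σ[e<=4](T) ⋈[e=d] π[d](U))) → 1

|E| = 1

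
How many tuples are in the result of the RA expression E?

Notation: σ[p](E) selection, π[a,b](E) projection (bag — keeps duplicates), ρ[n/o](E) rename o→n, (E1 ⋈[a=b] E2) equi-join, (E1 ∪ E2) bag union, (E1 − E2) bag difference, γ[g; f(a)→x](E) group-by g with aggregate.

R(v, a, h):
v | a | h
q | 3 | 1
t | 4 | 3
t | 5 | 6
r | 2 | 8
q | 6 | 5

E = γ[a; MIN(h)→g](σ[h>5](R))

Stepwise |·|:
  R → 5
  σ[h>5](R) → 2
  γ[a; MIN(h)→g](σ[h>5](R)) → 2

|E| = 2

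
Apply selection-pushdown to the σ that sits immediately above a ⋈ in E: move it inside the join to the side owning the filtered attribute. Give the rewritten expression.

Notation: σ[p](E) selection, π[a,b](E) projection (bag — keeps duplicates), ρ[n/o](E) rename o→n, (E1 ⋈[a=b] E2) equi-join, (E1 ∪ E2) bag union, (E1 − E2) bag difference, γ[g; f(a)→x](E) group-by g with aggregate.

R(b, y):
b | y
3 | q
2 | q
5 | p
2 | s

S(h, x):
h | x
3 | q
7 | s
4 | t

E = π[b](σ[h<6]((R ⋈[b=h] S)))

σ filters on h, owned by the right side.
E' = π[b]((R ⋈[b=h] σ[h<6](S)))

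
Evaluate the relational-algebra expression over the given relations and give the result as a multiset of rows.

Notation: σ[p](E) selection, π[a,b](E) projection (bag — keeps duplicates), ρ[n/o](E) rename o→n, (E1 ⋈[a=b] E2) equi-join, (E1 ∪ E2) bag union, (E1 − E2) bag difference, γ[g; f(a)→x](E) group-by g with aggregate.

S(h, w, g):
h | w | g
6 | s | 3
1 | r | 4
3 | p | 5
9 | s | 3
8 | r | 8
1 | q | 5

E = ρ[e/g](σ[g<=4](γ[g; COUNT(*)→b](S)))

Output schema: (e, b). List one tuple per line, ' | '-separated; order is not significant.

Stepwise |·|:
  S → 6
  γ[g; COUNT(*)→b](S) → 4
  σ[g<=4](γ[g; COUNT(*)→b](S)) → 2
  ρ[e/g](σ[g<=4](γ[g; COUNT(*)→b](S))) → 2

== RESULT ==
e | b
3 | 2
4 | 1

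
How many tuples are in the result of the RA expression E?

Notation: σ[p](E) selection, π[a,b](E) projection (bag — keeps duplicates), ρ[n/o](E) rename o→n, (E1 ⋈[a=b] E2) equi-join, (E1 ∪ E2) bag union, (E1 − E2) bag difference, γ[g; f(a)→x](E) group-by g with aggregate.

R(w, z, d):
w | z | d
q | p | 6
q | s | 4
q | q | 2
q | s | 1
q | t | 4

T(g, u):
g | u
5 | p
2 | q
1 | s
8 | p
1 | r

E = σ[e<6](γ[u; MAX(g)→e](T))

Subexpression sizes:
  T → 5
  γ[u; MAX(g)→e](T) → 4
  σ[e<6](γ[u; MAX(g)→e](T)) → 3

|E| = 3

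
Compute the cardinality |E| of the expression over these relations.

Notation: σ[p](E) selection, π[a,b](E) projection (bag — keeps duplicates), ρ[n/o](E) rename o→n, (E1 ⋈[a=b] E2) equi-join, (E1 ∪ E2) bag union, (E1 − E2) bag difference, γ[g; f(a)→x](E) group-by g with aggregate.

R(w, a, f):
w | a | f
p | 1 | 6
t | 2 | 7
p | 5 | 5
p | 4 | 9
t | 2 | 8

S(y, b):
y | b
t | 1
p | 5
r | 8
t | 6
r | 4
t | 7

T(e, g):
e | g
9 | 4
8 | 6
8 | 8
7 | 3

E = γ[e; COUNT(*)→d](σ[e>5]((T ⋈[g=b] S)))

Per-node cardinality:
  T → 4
  S → 6
  (T ⋈[g=b] S) → 3
  σ[e>5]((T ⋈[g=b] S)) → 3
  γ[e; COUNT(*)→d](σ[e>5]((T ⋈[g=b] S))) → 2

|E| = 2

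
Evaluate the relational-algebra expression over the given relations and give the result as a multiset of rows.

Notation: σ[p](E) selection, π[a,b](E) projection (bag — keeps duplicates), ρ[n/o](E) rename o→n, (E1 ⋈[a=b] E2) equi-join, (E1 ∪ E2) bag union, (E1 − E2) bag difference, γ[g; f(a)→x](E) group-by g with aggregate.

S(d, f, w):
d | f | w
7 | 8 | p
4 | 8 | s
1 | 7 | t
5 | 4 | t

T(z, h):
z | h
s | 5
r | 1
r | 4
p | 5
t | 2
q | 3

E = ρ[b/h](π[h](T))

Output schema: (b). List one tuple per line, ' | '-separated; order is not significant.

Subexpression sizes:
  T → 6
  π[h](T) → 6
  ρ[b/h](π[h](T)) → 6

== RESULT ==
b
1
2
3
4
5
5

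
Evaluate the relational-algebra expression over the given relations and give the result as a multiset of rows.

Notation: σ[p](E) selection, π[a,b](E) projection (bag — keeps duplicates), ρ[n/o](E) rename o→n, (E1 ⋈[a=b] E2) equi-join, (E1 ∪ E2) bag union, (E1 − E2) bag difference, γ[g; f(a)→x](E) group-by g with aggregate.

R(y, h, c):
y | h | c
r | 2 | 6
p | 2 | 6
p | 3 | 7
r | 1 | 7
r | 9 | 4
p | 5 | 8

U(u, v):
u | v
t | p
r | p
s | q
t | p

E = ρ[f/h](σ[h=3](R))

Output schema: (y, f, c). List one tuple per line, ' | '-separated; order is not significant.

Subexpression sizes:
  R → 6
  σ[h=3](R) → 1
  ρ[f/h](σ[h=3](R)) → 1

== RESULT ==
y | f | c
p | 3 | 7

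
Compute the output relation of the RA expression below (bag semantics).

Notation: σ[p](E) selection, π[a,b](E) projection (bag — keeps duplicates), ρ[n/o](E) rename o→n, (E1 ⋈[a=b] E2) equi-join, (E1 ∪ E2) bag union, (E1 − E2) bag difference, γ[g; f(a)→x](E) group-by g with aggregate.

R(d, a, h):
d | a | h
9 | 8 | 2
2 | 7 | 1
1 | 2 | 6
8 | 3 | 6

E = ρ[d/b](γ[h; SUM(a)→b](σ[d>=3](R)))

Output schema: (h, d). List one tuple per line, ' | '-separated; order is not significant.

Row counts bottom-up:
  R → 4
  σ[d>=3](R) → 2
  γ[h; SUM(a)→b](σ[d>=3](R)) → 2
  ρ[d/b](γ[h; SUM(a)→b](σ[d>=3](R))) → 2

== RESULT ==
h | d
2 | 8
6 | 3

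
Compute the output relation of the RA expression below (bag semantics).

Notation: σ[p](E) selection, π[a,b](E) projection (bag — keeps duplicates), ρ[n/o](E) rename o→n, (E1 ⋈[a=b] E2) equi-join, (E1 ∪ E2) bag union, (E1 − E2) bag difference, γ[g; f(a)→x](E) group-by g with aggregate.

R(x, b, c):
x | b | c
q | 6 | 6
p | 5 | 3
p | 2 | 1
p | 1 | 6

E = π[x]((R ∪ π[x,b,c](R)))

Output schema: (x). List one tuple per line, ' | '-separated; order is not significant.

Row counts bottom-up:
  R → 4
  R → 4
  π[x,b,c](R) → 4
  (R ∪ π[x,b,c](R)) → 8
  π[x]((R ∪ π[x,b,c](R))) → 8

== RESULT ==
x
p
p
p
p
p
p
q
q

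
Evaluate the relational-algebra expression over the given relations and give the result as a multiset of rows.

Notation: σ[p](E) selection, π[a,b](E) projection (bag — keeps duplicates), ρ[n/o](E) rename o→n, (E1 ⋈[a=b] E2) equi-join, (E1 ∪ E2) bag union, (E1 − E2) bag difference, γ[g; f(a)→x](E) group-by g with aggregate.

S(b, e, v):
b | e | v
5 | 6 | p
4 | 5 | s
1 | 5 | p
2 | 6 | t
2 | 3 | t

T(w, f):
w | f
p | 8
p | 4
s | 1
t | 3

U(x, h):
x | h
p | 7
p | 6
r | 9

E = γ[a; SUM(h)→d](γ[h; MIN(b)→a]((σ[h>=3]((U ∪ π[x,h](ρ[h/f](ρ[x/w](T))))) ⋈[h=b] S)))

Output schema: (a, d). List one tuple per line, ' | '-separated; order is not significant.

Per-node cardinality:
  U → 3
  T → 4
  ρ[x/w](T) → 4
  ρ[h/f](ρ[x/w](T)) → 4
  π[x,h](ρ[h/f](ρ[x/w](T))) → 4
  (U ∪ π[x,h](ρ[h/f](ρ[x/w](T)))) → 7
  σ[h>=3]((U ∪ π[x,h](ρ[h/f](ρ[x/w](T))))) → 6
  S → 5
  (σ[h>=3]((U ∪ π[x,h](ρ[h/f](ρ[x/w](T))))) ⋈[h=b] S) → 1
  γ[h; MIN(b)→a]((σ[h>=3]((U ∪ π[x,h](ρ[h/f](ρ[x/w](T))))) ⋈[h=b] S)) → 1
  γ[a; SUM(h)→d](γ[h; MIN(b)→a]((σ[h>=3]((U ∪ π[x,h](ρ[h/f](ρ[x/w](T))))) ⋈[h=b] S))) → 1

== RESULT ==
a | d
4 | 4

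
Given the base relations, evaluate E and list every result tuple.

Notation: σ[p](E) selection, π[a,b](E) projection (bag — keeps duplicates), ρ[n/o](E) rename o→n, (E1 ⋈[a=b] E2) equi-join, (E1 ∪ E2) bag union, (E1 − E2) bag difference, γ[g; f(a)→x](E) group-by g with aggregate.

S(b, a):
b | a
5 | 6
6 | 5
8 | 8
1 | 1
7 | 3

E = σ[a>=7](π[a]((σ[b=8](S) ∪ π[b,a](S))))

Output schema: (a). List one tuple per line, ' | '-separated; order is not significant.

Subexpression sizes:
  S → 5
  σ[b=8](S) → 1
  S → 5
  π[b,a](S) → 5
  (σ[b=8](S) ∪ π[b,a](S)) → 6
  π[a]((σ[b=8](S) ∪ π[b,a](S))) → 6
  σ[a>=7](π[a]((σ[b=8](S) ∪ π[b,a](S)))) → 2

== RESULT ==
a
8
8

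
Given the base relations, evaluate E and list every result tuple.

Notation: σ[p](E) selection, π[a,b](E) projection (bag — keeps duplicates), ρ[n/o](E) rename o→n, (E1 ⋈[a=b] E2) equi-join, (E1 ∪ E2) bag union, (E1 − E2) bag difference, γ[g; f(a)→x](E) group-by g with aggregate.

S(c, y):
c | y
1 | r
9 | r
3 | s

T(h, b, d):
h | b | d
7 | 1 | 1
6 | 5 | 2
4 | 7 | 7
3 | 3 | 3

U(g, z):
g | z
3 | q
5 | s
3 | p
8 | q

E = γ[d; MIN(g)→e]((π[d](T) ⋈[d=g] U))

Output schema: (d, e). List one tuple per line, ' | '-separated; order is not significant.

Subexpression sizes:
  T → 4
  π[d](T) → 4
  U → 4
  (π[d](T) ⋈[d=g] U) → 2
  γ[d; MIN(g)→e]((π[d](T) ⋈[d=g] U)) → 1

== RESULT ==
d | e
3 | 3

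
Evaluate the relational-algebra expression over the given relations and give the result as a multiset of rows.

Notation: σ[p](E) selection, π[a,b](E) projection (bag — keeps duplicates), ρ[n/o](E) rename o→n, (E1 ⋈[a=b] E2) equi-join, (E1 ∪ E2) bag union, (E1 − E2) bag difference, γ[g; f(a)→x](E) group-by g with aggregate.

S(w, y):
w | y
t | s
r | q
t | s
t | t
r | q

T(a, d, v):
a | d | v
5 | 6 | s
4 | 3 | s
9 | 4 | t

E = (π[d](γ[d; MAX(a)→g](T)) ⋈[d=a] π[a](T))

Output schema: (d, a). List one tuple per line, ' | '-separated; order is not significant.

Stepwise |·|:
  T → 3
  γ[d; MAX(a)→g](T) → 3
  π[d](γ[d; MAX(a)→g](T)) → 3
  T → 3
  π[a](T) → 3
  (π[d](γ[d; MAX(a)→g](T)) ⋈[d=a] π[a](T)) → 1

== RESULT ==
d | a
4 | 4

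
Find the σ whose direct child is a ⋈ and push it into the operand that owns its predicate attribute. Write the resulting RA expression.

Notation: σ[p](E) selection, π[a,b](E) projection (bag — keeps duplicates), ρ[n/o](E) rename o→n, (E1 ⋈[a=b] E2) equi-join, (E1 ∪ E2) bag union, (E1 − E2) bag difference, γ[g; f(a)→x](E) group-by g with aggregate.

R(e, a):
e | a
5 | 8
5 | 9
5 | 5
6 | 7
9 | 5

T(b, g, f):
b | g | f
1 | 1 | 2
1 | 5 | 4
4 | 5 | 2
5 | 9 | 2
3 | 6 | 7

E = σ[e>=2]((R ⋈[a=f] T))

σ filters on e, owned by the left side.
E' = (σ[e>=2](R) ⋈[a=f] T)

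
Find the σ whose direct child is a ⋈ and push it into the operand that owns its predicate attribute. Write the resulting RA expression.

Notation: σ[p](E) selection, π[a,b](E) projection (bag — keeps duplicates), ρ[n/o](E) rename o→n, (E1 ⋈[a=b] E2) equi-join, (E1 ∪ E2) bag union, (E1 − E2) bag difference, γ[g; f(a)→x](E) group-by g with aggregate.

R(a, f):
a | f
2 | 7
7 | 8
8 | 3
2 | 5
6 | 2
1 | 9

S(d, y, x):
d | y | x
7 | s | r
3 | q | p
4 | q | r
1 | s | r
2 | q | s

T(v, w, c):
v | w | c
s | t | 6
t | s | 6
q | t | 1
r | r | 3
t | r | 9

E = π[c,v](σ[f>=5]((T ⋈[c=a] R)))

σ filters on f, owned by the right side.
E' = π[c,v]((T ⋈[c=a] σ[f>=5](R)))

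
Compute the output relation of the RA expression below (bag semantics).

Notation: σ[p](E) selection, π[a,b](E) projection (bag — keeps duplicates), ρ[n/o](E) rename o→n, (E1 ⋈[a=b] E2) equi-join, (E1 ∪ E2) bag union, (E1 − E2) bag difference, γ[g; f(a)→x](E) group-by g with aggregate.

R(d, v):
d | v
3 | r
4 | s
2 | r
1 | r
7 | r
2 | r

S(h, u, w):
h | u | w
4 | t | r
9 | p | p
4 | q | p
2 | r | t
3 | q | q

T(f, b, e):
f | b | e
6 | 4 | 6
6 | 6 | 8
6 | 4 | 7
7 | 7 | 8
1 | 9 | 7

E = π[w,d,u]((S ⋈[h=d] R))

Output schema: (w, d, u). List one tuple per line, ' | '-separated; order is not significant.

Row counts bottom-up:
  S → 5
  R → 6
  (S ⋈[h=d] R) → 5
  π[w,d,u]((S ⋈[h=d] R)) → 5

== RESULT ==
w | d | u
p | 4 | q
q | 3 | q
r | 4 | t
t | 2 | r
t | 2 | r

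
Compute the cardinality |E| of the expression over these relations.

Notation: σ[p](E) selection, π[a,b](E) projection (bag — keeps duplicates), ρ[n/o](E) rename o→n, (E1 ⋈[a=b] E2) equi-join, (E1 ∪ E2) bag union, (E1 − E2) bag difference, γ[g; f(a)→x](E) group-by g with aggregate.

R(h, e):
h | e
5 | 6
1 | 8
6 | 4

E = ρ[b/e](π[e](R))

Per-node cardinality:
  R → 3
  π[e](R) → 3
  ρ[b/e](π[e](R)) → 3

|E| = 3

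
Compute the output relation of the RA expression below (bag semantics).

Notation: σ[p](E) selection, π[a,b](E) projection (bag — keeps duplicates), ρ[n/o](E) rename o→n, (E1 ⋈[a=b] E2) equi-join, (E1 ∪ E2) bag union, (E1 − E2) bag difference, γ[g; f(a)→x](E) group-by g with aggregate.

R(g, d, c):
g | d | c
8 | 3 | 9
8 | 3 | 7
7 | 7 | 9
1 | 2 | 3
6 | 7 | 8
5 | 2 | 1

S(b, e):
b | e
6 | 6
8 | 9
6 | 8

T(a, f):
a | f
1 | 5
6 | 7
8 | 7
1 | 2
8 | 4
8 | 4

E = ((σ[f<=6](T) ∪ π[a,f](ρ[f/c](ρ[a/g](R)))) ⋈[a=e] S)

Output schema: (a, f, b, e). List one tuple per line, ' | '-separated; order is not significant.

Per-node cardinality:
  T → 6
  σ[f<=6](T) → 4
  R → 6
  ρ[a/g](R) → 6
  ρ[f/c](ρ[a/g](R)) → 6
  π[a,f](ρ[f/c](ρ[a/g](R))) → 6
  (σ[f<=6](T) ∪ π[a,f](ρ[f/c](ρ[a/g](R)))) → 10
  S → 3
  ((σ[f<=6](T) ∪ π[a,f](ρ[f/c](ρ[a/g](R)))) ⋈[a=e] S) → 5

== RESULT ==
a | f | b | e
6 | 8 | 6 | 6
8 | 4 | 6 | 8
8 | 4 | 6 | 8
8 | 7 | 6 | 8
8 | 9 | 6 | 8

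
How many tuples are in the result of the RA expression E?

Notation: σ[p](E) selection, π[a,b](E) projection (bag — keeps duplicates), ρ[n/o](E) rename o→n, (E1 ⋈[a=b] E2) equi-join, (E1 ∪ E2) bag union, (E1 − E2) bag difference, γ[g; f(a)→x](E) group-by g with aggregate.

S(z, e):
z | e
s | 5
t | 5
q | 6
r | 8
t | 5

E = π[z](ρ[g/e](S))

Stepwise |·|:
  S → 5
  ρ[g/e](S) → 5
  π[z](ρ[g/e](S)) → 5

|E| = 5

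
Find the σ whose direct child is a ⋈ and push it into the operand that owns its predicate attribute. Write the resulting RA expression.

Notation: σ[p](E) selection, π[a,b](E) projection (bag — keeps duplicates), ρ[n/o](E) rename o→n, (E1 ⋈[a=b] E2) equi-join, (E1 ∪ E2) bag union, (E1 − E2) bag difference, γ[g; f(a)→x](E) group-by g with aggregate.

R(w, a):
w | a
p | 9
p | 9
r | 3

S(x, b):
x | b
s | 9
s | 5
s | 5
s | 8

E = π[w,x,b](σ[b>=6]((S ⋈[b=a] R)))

σ filters on b, owned by the left side.
E' = π[w,x,b]((σ[b>=6](S) ⋈[b=a] R))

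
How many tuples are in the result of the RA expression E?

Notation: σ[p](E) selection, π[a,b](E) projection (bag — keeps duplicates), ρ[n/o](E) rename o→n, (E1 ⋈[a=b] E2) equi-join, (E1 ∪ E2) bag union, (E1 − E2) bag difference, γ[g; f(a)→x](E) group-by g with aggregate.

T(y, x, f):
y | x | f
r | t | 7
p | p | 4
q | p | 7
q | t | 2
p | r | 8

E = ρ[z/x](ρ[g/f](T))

Subexpression sizes:
  T → 5
  ρ[g/f](T) → 5
  ρ[z/x](ρ[g/f](T)) → 5

|E| = 5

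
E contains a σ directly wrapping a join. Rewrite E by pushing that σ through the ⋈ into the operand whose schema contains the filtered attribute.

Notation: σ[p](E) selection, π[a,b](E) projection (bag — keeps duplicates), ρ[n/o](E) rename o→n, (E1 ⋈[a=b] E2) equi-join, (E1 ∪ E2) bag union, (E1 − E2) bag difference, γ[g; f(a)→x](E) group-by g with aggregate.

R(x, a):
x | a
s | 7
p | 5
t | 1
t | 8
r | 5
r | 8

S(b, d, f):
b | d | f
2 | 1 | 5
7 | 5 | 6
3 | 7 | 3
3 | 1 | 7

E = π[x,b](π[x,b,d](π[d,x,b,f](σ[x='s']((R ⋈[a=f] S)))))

σ filters on x, owned by the left side.
E' = π[x,b](π[x,b,d](π[d,x,b,f]((σ[x='s'](R) ⋈[a=f] S))))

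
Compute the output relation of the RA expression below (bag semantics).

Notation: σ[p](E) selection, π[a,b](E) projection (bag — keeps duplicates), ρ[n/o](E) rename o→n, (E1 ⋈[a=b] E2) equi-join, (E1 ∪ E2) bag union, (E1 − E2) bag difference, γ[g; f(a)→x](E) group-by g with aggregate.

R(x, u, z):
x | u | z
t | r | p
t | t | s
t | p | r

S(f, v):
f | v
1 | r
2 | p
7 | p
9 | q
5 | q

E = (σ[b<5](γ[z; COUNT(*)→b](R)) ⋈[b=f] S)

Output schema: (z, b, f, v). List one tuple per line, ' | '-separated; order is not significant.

Stepwise |·|:
  R → 3
  γ[z; COUNT(*)→b](R) → 3
  σ[b<5](γ[z; COUNT(*)→b](R)) → 3
  S → 5
  (σ[b<5](γ[z; COUNT(*)→b](R)) ⋈[b=f] S) → 3

== RESULT ==
z | b | f | v
p | 1 | 1 | r
r | 1 | 1 | r
s | 1 | 1 | r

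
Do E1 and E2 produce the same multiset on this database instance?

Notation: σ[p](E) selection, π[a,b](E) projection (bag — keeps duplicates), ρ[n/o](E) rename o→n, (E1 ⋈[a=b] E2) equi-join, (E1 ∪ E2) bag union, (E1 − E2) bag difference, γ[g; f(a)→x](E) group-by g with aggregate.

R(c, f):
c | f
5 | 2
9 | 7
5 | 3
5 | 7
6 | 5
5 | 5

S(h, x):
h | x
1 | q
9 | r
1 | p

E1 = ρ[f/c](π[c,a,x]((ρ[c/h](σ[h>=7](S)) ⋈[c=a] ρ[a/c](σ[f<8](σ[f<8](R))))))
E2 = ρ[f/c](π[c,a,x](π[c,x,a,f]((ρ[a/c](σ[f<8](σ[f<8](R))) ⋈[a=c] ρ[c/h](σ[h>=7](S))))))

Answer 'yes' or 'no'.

E1 stepwise |·|:
  S → 3
  σ[h>=7](S) → 1
  ρ[c/h](σ[h>=7](S)) → 1
  R → 6
  σ[f<8](R) → 6
  σ[f<8](σ[f<8](R)) → 6
  ρ[a/c](σ[f<8](σ[f<8](R))) → 6
  (ρ[c/h](σ[h>=7](S)) ⋈[c=a] ρ[a/c](σ[f<8](σ[f<8](R)))) → 1
  π[c,a,x]((ρ[c/h](σ[h>=7](S)) ⋈[c=a] ρ[a/c](σ[f<8](σ[f<8](R))))) → 1
  ρ[f/c](π[c,a,x]((ρ[c/h](σ[h>=7](S)) ⋈[c=a] ρ[a/c](σ[f<8](σ[f<8](R)))))) → 1
E2 stepwise |·|:
  R → 6
  σ[f<8](R) → 6
  σ[f<8](σ[f<8](R)) → 6
  ρ[a/c](σ[f<8](σ[f<8](R))) → 6
  S → 3
  σ[h>=7](S) → 1
  ρ[c/h](σ[h>=7](S)) → 1
  (ρ[a/c](σ[f<8](σ[f<8](R))) ⋈[a=c] ρ[c/h](σ[h>=7](S))) → 1
  π[c,x,a,f]((ρ[a/c](σ[f<8](σ[f<8](R))) ⋈[a=c] ρ[c/h](σ[h>=7](S)))) → 1
  π[c,a,x](π[c,x,a,f]((ρ[a/c](σ[f<8](σ[f<8](R))) ⋈[a=c] ρ[c/h](σ[h>=7](S))))) → 1
  ρ[f/c](π[c,a,x](π[c,x,a,f]((ρ[a/c](σ[f<8](σ[f<8](R))) ⋈[a=c] ρ[c/h](σ[h>=7](S)))))) → 1

E1 and E2 produce the same multiset:
f | a | x
9 | 9 | r

yes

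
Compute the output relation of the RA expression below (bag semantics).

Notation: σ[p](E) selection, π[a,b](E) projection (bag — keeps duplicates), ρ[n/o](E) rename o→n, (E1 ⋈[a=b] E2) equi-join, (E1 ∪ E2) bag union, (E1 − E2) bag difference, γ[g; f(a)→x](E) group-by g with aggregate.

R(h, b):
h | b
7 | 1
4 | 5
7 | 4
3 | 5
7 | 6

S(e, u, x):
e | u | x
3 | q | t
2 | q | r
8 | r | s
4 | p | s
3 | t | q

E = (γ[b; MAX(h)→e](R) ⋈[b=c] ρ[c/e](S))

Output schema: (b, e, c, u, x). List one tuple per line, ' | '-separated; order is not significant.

Per-node cardinality:
  R → 5
  γ[b; MAX(h)→e](R) → 4
  S → 5
  ρ[c/e](S) → 5
  (γ[b; MAX(h)→e](R) ⋈[b=c] ρ[c/e](S)) → 1

== RESULT ==
b | e | c | u | x
4 | 7 | 4 | p | s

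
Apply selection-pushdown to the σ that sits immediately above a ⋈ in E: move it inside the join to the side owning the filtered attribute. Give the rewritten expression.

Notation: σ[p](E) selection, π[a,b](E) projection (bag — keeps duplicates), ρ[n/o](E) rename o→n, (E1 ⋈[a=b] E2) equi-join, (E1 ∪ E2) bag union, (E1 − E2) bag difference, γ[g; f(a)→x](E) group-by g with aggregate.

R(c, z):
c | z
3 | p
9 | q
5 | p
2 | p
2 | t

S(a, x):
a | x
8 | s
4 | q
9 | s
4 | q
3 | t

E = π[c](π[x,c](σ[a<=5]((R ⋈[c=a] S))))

σ filters on a, owned by the right side.
E' = π[c](π[x,c]((R ⋈[c=a] σ[a<=5](S))))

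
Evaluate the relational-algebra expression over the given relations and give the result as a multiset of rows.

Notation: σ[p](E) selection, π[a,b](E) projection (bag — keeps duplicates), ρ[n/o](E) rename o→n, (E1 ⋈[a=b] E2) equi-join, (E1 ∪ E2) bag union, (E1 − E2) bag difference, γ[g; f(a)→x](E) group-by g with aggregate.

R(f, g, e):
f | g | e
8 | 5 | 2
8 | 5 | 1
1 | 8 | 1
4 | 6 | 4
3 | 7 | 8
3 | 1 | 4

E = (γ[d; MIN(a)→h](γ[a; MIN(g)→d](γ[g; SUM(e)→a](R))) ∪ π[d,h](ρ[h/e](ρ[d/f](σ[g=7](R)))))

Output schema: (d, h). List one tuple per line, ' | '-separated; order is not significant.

Stepwise |·|:
  R → 6
  γ[g; SUM(e)→a](R) → 5
  γ[a; MIN(g)→d](γ[g; SUM(e)→a](R)) → 4
  γ[d; MIN(a)→h](γ[a; MIN(g)→d](γ[g; SUM(e)→a](R))) → 4
  R → 6
  σ[g=7](R) → 1
  ρ[d/f](σ[g=7](R)) → 1
  ρ[h/e](ρ[d/f](σ[g=7](R))) → 1
  π[d,h](ρ[h/e](ρ[d/f](σ[g=7](R)))) → 1
  (γ[d; MIN(a)→h](γ[a; MIN(g)→d](γ[g; SUM(e)→a](R))) ∪ π[d,h](ρ[h/e](ρ[d/f](σ[g=7](R))))) → 5

== RESULT ==
d | h
1 | 4
3 | 8
5 | 3
7 | 8
8 | 1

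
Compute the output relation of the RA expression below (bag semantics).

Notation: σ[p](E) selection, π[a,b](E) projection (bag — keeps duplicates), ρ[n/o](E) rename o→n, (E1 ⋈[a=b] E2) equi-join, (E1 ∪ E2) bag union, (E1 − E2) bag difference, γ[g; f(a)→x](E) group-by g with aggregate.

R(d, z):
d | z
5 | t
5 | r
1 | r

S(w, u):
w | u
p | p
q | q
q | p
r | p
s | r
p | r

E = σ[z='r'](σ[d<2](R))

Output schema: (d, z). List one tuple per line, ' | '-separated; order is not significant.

Subexpression sizes:
  R → 3
  σ[d<2](R) → 1
  σ[z='r'](σ[d<2](R)) → 1

== RESULT ==
d | z
1 | r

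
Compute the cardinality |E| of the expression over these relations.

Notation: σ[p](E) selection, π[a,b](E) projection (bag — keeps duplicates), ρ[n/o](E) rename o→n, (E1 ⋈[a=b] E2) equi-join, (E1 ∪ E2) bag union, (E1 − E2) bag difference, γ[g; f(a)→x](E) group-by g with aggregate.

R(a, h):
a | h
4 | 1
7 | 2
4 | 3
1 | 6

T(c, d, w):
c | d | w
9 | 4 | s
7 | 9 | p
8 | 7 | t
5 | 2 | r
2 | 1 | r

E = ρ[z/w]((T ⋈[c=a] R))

Stepwise |·|:
  T → 5
  R → 4
  (T ⋈[c=a] R) → 1
  ρ[z/w]((T ⋈[c=a] R)) → 1

|E| = 1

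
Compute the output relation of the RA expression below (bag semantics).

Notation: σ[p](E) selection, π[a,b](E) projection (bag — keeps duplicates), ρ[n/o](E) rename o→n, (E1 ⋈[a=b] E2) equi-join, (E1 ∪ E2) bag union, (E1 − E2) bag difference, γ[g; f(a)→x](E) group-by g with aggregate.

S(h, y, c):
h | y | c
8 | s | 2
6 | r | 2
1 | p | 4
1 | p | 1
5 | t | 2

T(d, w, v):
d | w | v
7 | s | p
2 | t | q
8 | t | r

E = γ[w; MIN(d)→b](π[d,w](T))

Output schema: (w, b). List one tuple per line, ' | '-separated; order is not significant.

Row counts bottom-up:
  T → 3
  π[d,w](T) → 3
  γ[w; MIN(d)→b](π[d,w](T)) → 2

== RESULT ==
w | b
s | 7
t | 2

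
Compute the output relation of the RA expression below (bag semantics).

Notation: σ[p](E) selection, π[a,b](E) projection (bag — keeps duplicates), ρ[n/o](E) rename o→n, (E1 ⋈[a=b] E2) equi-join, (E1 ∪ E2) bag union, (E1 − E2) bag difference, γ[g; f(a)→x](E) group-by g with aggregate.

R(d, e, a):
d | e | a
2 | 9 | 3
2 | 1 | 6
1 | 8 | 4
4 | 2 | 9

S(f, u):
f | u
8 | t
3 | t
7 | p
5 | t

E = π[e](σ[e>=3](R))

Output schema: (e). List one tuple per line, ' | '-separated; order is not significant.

Row counts bottom-up:
  R → 4
  σ[e>=3](R) → 2
  π[e](σ[e>=3](R)) → 2

== RESULT ==
e
8
9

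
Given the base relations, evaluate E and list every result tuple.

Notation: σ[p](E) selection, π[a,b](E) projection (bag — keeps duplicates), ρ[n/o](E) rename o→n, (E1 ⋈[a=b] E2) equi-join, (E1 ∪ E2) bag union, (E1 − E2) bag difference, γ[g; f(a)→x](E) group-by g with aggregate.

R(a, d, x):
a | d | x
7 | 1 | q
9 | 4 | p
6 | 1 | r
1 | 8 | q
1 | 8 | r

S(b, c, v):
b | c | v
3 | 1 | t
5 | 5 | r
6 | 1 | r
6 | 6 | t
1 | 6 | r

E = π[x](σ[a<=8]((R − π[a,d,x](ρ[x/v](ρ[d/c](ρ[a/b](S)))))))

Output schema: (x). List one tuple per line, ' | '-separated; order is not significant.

Subexpression sizes:
  R → 5
  S → 5
  ρ[a/b](S) → 5
  ρ[d/c](ρ[a/b](S)) → 5
  ρ[x/v](ρ[d/c](ρ[a/b](S))) → 5
  π[a,d,x](ρ[x/v](ρ[d/c](ρ[a/b](S)))) → 5
  (R − π[a,d,x](ρ[x/v](ρ[d/c](ρ[a/b](S))))) → 4
  σ[a<=8]((R − π[a,d,x](ρ[x/v](ρ[d/c](ρ[a/b](S)))))) → 3
  π[x](σ[a<=8]((R − π[a,d,x](ρ[x/v](ρ[d/c](ρ[a/b](S))))))) → 3

== RESULT ==
x
q
q
r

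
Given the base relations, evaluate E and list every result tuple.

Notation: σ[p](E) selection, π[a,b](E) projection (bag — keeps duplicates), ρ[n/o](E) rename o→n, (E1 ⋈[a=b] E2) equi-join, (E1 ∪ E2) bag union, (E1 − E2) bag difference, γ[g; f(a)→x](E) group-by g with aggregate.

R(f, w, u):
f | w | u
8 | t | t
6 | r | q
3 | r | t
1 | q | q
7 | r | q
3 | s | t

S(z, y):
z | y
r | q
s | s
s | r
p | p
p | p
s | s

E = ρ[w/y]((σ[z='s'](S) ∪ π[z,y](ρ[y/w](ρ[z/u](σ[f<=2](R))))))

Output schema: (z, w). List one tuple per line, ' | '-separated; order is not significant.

Subexpression sizes:
  S → 6
  σ[z='s'](S) → 3
  R → 6
  σ[f<=2](R) → 1
  ρ[z/u](σ[f<=2](R)) → 1
  ρ[y/w](ρ[z/u](σ[f<=2](R))) → 1
  π[z,y](ρ[y/w](ρ[z/u](σ[f<=2](R)))) → 1
  (σ[z='s'](S) ∪ π[z,y](ρ[y/w](ρ[z/u](σ[f<=2](R))))) → 4
  ρ[w/y]((σ[z='s'](S) ∪ π[z,y](ρ[y/w](ρ[z/u](σ[f<=2](R)))))) → 4

== RESULT ==
z | w
q | q
s | r
s | s
s | s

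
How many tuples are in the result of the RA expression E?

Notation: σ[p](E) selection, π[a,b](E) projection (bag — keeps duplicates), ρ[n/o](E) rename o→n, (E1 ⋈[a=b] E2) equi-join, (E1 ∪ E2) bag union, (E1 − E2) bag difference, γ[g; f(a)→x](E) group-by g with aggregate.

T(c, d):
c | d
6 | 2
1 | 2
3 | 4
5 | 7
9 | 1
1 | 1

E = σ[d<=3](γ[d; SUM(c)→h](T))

Stepwise |·|:
  T → 6
  γ[d; SUM(c)→h](T) → 4
  σ[d<=3](γ[d; SUM(c)→h](T)) → 2

|E| = 2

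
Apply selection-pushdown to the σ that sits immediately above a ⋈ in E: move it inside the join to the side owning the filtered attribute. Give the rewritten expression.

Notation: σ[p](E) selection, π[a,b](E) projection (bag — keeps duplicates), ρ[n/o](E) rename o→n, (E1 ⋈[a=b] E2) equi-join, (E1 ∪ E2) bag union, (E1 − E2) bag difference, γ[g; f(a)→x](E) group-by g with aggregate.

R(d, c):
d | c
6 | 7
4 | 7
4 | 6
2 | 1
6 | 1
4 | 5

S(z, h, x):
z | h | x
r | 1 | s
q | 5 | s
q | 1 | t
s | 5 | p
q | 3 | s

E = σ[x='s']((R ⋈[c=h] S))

σ filters on x, owned by the right side.
E' = (R ⋈[c=h] σ[x='s'](S))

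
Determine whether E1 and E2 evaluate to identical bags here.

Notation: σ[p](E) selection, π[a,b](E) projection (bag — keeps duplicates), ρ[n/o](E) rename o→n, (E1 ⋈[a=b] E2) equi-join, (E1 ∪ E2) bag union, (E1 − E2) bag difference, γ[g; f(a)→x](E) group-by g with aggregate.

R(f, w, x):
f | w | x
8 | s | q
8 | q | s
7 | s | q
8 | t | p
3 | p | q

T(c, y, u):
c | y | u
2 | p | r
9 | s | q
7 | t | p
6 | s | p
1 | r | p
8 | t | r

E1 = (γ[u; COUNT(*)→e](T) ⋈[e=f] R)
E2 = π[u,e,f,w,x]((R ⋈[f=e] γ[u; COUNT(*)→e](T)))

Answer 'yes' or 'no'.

E1 row counts bottom-up:
  T → 6
  γ[u; COUNT(*)→e](T) → 3
  R → 5
  (γ[u; COUNT(*)→e](T) ⋈[e=f] R) → 1
E2 row counts bottom-up:
  R → 5
  T → 6
  γ[u; COUNT(*)→e](T) → 3
  (R ⋈[f=e] γ[u; COUNT(*)→e](T)) → 1
  π[u,e,f,w,x]((R ⋈[f=e] γ[u; COUNT(*)→e](T))) → 1

E1 and E2 produce the same multiset:
u | e | f | w | x
p | 3 | 3 | p | q

yes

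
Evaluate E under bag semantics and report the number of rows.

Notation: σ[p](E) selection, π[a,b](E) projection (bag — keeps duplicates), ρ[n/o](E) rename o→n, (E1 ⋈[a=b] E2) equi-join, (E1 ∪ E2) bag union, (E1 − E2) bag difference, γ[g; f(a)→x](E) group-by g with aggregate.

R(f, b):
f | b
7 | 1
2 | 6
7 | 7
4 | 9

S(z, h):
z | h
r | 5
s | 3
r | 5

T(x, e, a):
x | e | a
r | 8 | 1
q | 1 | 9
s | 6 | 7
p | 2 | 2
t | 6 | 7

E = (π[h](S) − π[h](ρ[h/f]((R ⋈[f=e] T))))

Per-node cardinality:
  S → 3
  π[h](S) → 3
  R → 4
  T → 5
  (R ⋈[f=e] T) → 1
  ρ[h/f]((R ⋈[f=e] T)) → 1
  π[h](ρ[h/f]((R ⋈[f=e] T))) → 1
  (π[h](S) − π[h](ρ[h/f]((R ⋈[f=e] T)))) → 3

|E| = 3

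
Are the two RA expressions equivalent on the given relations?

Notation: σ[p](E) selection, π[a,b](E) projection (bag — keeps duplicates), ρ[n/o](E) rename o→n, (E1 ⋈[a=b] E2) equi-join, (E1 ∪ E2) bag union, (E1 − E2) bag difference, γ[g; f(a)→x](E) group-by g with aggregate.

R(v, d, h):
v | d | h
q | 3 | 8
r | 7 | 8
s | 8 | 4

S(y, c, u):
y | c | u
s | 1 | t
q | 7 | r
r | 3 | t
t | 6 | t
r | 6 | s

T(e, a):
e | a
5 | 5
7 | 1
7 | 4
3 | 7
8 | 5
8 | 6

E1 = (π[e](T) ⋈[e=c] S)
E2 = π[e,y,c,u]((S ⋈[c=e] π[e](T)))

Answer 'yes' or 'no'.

E1 stepwise |·|:
  T → 6
  π[e](T) → 6
  S → 5
  (π[e](T) ⋈[e=c] S) → 3
E2 stepwise |·|:
  S → 5
  T → 6
  π[e](T) → 6
  (S ⋈[c=e] π[e](T)) → 3
  π[e,y,c,u]((S ⋈[c=e] π[e](T))) → 3

E1 and E2 produce the same multiset:
e | y | c | u
3 | r | 3 | t
7 | q | 7 | r
7 | q | 7 | r

yes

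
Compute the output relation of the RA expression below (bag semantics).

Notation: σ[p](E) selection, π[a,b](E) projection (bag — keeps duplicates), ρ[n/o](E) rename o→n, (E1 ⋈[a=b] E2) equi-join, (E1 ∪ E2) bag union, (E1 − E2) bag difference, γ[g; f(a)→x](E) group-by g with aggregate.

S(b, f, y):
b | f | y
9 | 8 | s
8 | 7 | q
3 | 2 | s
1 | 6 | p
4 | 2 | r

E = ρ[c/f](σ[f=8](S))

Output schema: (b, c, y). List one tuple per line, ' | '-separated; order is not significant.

Row counts bottom-up:
  S → 5
  σ[f=8](S) → 1
  ρ[c/f](σ[f=8](S)) → 1

== RESULT ==
b | c | y
9 | 8 | s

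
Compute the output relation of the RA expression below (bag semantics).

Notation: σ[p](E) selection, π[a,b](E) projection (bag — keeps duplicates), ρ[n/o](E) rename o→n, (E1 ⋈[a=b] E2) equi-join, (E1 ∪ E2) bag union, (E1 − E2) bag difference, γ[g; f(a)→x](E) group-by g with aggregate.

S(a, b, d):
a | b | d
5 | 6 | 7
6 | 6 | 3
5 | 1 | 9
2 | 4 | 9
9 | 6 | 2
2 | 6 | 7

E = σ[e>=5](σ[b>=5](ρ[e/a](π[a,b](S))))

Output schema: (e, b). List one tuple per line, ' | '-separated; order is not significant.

Per-node cardinality:
  S → 6
  π[a,b](S) → 6
  ρ[e/a](π[a,b](S)) → 6
  σ[b>=5](ρ[e/a](π[a,b](S))) → 4
  σ[e>=5](σ[b>=5](ρ[e/a](π[a,b](S)))) → 3

== RESULT ==
e | b
5 | 6
6 | 6
9 | 6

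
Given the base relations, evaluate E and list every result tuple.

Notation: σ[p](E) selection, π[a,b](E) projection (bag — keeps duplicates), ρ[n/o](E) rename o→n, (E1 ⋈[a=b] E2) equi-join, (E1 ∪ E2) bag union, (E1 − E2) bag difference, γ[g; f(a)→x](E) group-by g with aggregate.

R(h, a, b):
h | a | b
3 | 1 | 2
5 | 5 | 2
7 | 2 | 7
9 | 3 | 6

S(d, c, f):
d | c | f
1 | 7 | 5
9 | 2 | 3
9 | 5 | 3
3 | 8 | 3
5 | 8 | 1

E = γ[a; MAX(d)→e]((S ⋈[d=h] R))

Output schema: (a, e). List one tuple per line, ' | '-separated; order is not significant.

Stepwise |·|:
  S → 5
  R → 4
  (S ⋈[d=h] R) → 4
  γ[a; MAX(d)→e]((S ⋈[d=h] R)) → 3

== RESULT ==
a | e
1 | 3
3 | 9
5 | 5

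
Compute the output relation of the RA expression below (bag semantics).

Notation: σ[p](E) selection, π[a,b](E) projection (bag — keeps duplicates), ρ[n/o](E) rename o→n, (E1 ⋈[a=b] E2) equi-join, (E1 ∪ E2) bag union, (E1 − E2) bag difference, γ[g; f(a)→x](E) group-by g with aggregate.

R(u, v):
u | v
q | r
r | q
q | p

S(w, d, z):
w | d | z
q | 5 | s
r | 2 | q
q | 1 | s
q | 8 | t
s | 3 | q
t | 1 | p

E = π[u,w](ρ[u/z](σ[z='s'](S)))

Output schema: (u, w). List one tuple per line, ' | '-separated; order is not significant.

Per-node cardinality:
  S → 6
  σ[z='s'](S) → 2
  ρ[u/z](σ[z='s'](S)) → 2
  π[u,w](ρ[u/z](σ[z='s'](S))) → 2

== RESULT ==
u | w
s | q
s | q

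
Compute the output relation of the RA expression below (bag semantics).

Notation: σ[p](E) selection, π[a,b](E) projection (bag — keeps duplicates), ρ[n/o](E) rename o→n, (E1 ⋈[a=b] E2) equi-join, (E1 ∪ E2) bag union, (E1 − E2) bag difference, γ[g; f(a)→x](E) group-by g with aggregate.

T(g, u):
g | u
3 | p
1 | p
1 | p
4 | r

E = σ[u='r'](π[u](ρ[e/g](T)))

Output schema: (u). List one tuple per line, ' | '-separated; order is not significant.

Stepwise |·|:
  T → 4
  ρ[e/g](T) → 4
  π[u](ρ[e/g](T)) → 4
  σ[u='r'](π[u](ρ[e/g](T))) → 1

== RESULT ==
u
r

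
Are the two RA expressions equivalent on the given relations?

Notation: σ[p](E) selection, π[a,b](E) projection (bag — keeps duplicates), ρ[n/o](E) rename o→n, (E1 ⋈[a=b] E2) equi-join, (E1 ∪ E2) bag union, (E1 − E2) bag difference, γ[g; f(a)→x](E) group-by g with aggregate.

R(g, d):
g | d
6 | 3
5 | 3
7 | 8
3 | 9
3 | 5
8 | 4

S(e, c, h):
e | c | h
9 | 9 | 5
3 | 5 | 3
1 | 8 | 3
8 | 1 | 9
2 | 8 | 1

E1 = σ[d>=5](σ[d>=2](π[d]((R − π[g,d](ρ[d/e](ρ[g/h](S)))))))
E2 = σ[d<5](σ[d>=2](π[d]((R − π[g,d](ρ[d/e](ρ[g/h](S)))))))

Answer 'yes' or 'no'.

E1 row counts bottom-up:
  R → 6
  S → 5
  ρ[g/h](S) → 5
  ρ[d/e](ρ[g/h](S)) → 5
  π[g,d](ρ[d/e](ρ[g/h](S))) → 5
  (R − π[g,d](ρ[d/e](ρ[g/h](S)))) → 6
  π[d]((R − π[g,d](ρ[d/e](ρ[g/h](S))))) → 6
  σ[d>=2](π[d]((R − π[g,d](ρ[d/e](ρ[g/h](S)))))) → 6
  σ[d>=5](σ[d>=2](π[d]((R − π[g,d](ρ[d/e](ρ[g/h](S))))))) → 3
E2 row counts bottom-up:
  R → 6
  S → 5
  ρ[g/h](S) → 5
  ρ[d/e](ρ[g/h](S)) → 5
  π[g,d](ρ[d/e](ρ[g/h](S))) → 5
  (R − π[g,d](ρ[d/e](ρ[g/h](S)))) → 6
  π[d]((R − π[g,d](ρ[d/e](ρ[g/h](S))))) → 6
  σ[d>=2](π[d]((R − π[g,d](ρ[d/e](ρ[g/h](S)))))) → 6
  σ[d<5](σ[d>=2](π[d]((R − π[g,d](ρ[d/e](ρ[g/h](S))))))) → 3

E1 result:
d
5
8
9
E2 result:
d
3
3
4
Witness: (5,) appears 1× in E1 but 0× in E2.

no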